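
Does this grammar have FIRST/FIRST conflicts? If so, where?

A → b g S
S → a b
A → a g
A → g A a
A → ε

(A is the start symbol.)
No FIRST/FIRST conflicts.

A FIRST/FIRST conflict occurs when two productions N → α and N → β for the same non-terminal have FIRST(α) ∩ FIRST(β) ≠ ∅ (with ε ∈ FIRST of a nullable right-hand side, so two nullable alternatives also conflict).

Productions for A:
  A → b g S: FIRST = { 'b' }
  A → a g: FIRST = { 'a' }
  A → g A a: FIRST = { 'g' }
  A → ε: FIRST = { ε }
S has only one production, so no FIRST/FIRST conflict is possible there.

All alternatives of each non-terminal have pairwise disjoint FIRST sets.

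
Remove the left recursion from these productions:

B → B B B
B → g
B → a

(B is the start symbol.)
B → g B'
B → a B'
B' → B B B'
B' → ε

B is directly left-recursive. The standard transformation for
  A → A α₁ | ... | A α_m | β₁ | ... | β_n
is
  A  → β₁ A' | ... | β_n A'
  A' → α₁ A' | ... | α_m A' | ε

B → g becomes B → g B'
B → a becomes B → a B'
B → B B B becomes B' → B B B'
Add B' → ε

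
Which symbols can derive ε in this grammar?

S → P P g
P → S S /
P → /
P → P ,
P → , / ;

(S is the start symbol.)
There are no ε-productions, so no non-terminal can derive ε.
No non-terminals are nullable.

Answer: None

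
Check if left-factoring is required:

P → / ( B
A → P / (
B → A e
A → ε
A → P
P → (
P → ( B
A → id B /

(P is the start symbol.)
Yes, P has productions with common prefix '('; A has productions with common prefix 'P'

Left-factoring is needed when two productions for the same non-terminal
share a common prefix on the right-hand side.

Productions for P:
  P → / ( B
  P → (
  P → ( B
Productions for A:
  A → P / (
  A → ε
  A → P
  A → id B /

Found common prefix '(' in productions for P
Found common prefix 'P' in productions for A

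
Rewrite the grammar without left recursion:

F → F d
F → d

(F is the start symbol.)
F → d F'
F' → d F'
F' → ε

F is directly left-recursive. The standard transformation for
  A → A α₁ | ... | A α_m | β₁ | ... | β_n
is
  A  → β₁ A' | ... | β_n A'
  A' → α₁ A' | ... | α_m A' | ε

F → d becomes F → d F'
F → F d becomes F' → d F'
Add F' → ε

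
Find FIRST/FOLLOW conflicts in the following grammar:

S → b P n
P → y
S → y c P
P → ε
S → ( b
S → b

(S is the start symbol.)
A FIRST/FOLLOW conflict occurs when a non-terminal N has a nullable alternative N → β (β ⇒* ε) and another alternative N → α with FIRST(α) ∩ FOLLOW(N) ≠ ∅: on such a lookahead the parser cannot decide between expanding α and letting N vanish via β.

Nullable non-terminals: P.

P: nullable alternative(s) P → ε; FOLLOW(P) = { $, 'n' }
  P → y: FIRST \ {ε} = { 'y' } — disjoint from FOLLOW(P)
  P → ε: FIRST \ {ε} = { } — this is the only nullable alternative, skip

S has no nullable alternative, so no FIRST/FOLLOW check is needed there.

No FIRST/FOLLOW conflicts found.

Answer: No FIRST/FOLLOW conflicts.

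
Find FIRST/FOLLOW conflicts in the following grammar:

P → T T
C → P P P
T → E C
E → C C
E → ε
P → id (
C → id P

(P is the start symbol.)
A FIRST/FOLLOW conflict occurs when a non-terminal N has a nullable alternative N → β (β ⇒* ε) and another alternative N → α with FIRST(α) ∩ FOLLOW(N) ≠ ∅: on such a lookahead the parser cannot decide between expanding α and letting N vanish via β.

Nullable non-terminals: E.
FIRST sets used below: FIRST(C) = { 'id' }

E: nullable alternative(s) E → ε; FOLLOW(E) = { 'id' }
  E → C C: FIRST \ {ε} = { 'id' } — overlaps FOLLOW(E) on { 'id' }: CONFLICT
  E → ε: FIRST \ {ε} = { } — this is the only nullable alternative, skip

C, P, T have no nullable alternative, so no FIRST/FOLLOW check is needed there.

So the grammar has 1 FIRST/FOLLOW conflict (marked CONFLICT above).

Answer: Yes. E → C C with FOLLOW(E) on { 'id' }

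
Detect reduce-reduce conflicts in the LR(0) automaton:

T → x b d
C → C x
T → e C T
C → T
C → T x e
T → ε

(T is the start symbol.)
A reduce-reduce conflict occurs when an LR(0) state has two complete items [A → α .] and [B → β .] — both call for a reduction, and with no lookahead the parser cannot choose between them.

Augment with T' → T and build the canonical LR(0) collection (I0 = CLOSURE({[T' → . T]}), then GOTO on every symbol after a dot until no new states appear). It has 12 states:
  I0: { [T → . e C T], [T → . x b d], [T → .], [T' → . T] }  — shift, reduce
  I1: { [T' → T .] }  — accept
  I2: { [C → . C x], [C → . T x e], [C → . T], [T → . e C T], [T → . x b d], [T → .], [T → e . C T] }  — shift, reduce
  I3: { [T → x . b d] }  — shift
  I4: { [T → x b . d] }  — shift
  I5: { [T → x b d .] }  — reduce
  I6: { [C → C . x], [T → . e C T], [T → . x b d], [T → .], [T → e C . T] }  — shift, reduce
  I7: { [C → T . x e], [C → T .] }  — shift, reduce
  I8: { [C → T x . e] }  — shift
  I9: { [C → T x e .] }  — reduce
  I10: { [T → e C T .] }  — reduce
  I11: { [C → C x .], [T → x . b d] }  — shift, reduce

No state contains more than one complete item.

Answer: No reduce-reduce conflicts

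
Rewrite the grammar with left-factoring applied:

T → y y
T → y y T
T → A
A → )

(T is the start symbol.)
T → y y T'
T' → ε
T' → T
T → A
A → )

Left-factoring transforms A → αβ₁ | αβ₂ into A → αA' and A' → β₁ | β₂
(α is the longest common prefix among the alternatives). Repeat until
no nonterminal has two alternatives with a common prefix.

Round 1: T has alternatives sharing prefix 'y y'. Introduce T': T → y y T'
  Add: T' → ε
  Add: T' → T

No remaining common prefixes — done.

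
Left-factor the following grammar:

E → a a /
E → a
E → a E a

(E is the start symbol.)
Left-factoring transforms A → αβ₁ | αβ₂ into A → αA' and A' → β₁ | β₂
(α is the longest common prefix among the alternatives). Repeat until
no nonterminal has two alternatives with a common prefix.

Round 1: E has alternatives sharing prefix 'a'. Introduce E': E → a E'
  Add: E' → a /
  Add: E' → ε
  Add: E' → E a

No remaining common prefixes — done.

Resulting grammar:
E → a E'
E' → a /
E' → ε
E' → E a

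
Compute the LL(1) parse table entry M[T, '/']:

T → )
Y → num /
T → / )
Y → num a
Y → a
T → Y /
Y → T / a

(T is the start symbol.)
T → / ), T → Y /

To find M[T, '/'], we find productions for T where '/' is in the predict set (PREDICT(N → α) = (FIRST(α) \ {ε}) ∪ (FOLLOW(N) if α ⇒* ε)).

Relevant sets:
  FIRST(Y) = { ')', '/', 'a', 'num' }

T → ): PREDICT = { ')' }
T → / ): PREDICT = { '/' }
  '/' is in predict set, so this production goes in M[T, '/']
T → Y /: PREDICT = { ')', '/', 'a', 'num' }
  '/' is in predict set, so this production goes in M[T, '/']

M[T, '/'] = T → / ), T → Y /  (a multiply-defined cell — the grammar is not LL(1))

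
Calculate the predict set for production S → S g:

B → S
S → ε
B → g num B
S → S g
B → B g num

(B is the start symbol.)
{ 'g' }

PREDICT(S → S g) = (FIRST(RHS) \ {ε}) ∪ (FOLLOW(S) if ε ∈ FIRST(RHS), i.e. RHS ⇒* ε)
FIRST(S) = { 'g', ε }
FIRST(S g) = { 'g' }
ε ∉ FIRST(S g), so FOLLOW(S) is not added.
PREDICT(S → S g) = { 'g' }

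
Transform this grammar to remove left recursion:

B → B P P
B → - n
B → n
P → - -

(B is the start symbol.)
B is directly left-recursive. The standard transformation for
  A → A α₁ | ... | A α_m | β₁ | ... | β_n
is
  A  → β₁ A' | ... | β_n A'
  A' → α₁ A' | ... | α_m A' | ε

B → - n becomes B → - n B'
B → n becomes B → n B'
B → B P P becomes B' → P P B'
Add B' → ε

Productions for other non-terminals are unchanged:
  P → - -

Resulting grammar:
B → - n B'
B → n B'
B' → P P B'
B' → ε
P → - -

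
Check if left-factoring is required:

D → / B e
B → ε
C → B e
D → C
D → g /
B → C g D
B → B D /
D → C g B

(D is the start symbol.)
Left-factoring is needed when two productions for the same non-terminal
share a common prefix on the right-hand side.

Productions for D:
  D → / B e
  D → C
  D → g /
  D → C g B
Productions for B:
  B → ε
  B → C g D
  B → B D /

Found common prefix 'C' in productions for D

Answer: Yes, D has productions with common prefix 'C'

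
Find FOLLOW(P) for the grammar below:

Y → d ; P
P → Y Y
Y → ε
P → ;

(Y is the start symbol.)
{ $, 'd' }

To compute FOLLOW(P), find every occurrence of P on a right-hand side N → α P β: add FIRST(β) \ {ε}, and if β is empty or nullable also add FOLLOW(N). Iterate to a fixed point.

In Y → d ; P: P is at the end, add FOLLOW(Y)

The FOLLOW sets referred to above (computed the same way, to a fixed point):
  FOLLOW(Y) = { $, 'd' }

Taking the union: FOLLOW(P) = { $, 'd' }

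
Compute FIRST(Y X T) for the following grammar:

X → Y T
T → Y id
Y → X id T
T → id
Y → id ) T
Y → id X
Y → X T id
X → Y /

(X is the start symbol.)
{ 'id' }

FIRST sets of the non-terminals involved (from the grammar, by fixed-point iteration):
  FIRST(Y) = { 'id' }

To compute FIRST(Y X T), process the symbols left to right:
Symbol Y is a non-terminal. Add FIRST(Y) \ {ε} = { 'id' }
Y is not nullable (ε ∉ FIRST(Y)), so stop here.
FIRST(Y X T) = { 'id' }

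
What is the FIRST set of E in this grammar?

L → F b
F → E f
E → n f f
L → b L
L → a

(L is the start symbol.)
To compute FIRST(E), examine every production with E on the left-hand side, reading each right-hand side left to right until a non-nullable symbol is reached.

From E → n f f:
  - n is a terminal: add 'n' and stop

Collecting: FIRST(E) = { 'n' }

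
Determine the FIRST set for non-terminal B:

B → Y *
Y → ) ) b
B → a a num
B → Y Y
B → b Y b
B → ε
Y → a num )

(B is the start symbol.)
To compute FIRST(B), examine every production with B on the left-hand side, reading each right-hand side left to right until a non-nullable symbol is reached.

FIRST sets of the other non-terminals involved (by the same procedure, iterated to a fixed point):
  FIRST(Y) = { ')', 'a' }

From B → Y *:
  - Y is a non-terminal: add FIRST(Y) \ {ε} = { ')', 'a' }
    Y is not nullable, so stop
From B → a a num:
  - a is a terminal: add 'a' and stop
From B → Y Y:
  - Y is a non-terminal: add FIRST(Y) \ {ε} = { ')', 'a' }
    Y is not nullable, so stop
From B → b Y b:
  - b is a terminal: add 'b' and stop
From B → ε:
  - ε-production, so ε ∈ FIRST(B)

Collecting: FIRST(B) = { ')', 'a', 'b', ε }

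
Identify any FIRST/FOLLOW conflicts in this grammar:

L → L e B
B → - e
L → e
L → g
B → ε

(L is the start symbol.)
A FIRST/FOLLOW conflict occurs when a non-terminal N has a nullable alternative N → β (β ⇒* ε) and another alternative N → α with FIRST(α) ∩ FOLLOW(N) ≠ ∅: on such a lookahead the parser cannot decide between expanding α and letting N vanish via β.

Nullable non-terminals: B.

B: nullable alternative(s) B → ε; FOLLOW(B) = { $, 'e' }
  B → - e: FIRST \ {ε} = { '-' } — disjoint from FOLLOW(B)
  B → ε: FIRST \ {ε} = { } — this is the only nullable alternative, skip

L has no nullable alternative, so no FIRST/FOLLOW check is needed there.

No FIRST/FOLLOW conflicts found.

Answer: No FIRST/FOLLOW conflicts.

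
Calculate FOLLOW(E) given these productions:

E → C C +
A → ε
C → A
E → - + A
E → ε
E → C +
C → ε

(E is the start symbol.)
{ $ }

To compute FOLLOW(E), find every occurrence of E on a right-hand side N → α E β: add FIRST(β) \ {ε}, and if β is empty or nullable also add FOLLOW(N). Iterate to a fixed point.

E is the start symbol, so $ ∈ FOLLOW(E).
E does not occur on any right-hand side.

Taking the union: FOLLOW(E) = { $ }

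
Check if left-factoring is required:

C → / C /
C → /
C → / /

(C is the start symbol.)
Yes, C has productions with common prefix '/'

Left-factoring is needed when two productions for the same non-terminal
share a common prefix on the right-hand side.

Productions for C:
  C → / C /
  C → /
  C → / /

Found common prefix '/' in productions for C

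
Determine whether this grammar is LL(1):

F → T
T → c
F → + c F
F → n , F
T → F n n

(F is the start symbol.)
A grammar is LL(1) if for each non-terminal N with multiple productions, the predict sets of those productions are pairwise disjoint, where PREDICT(N → α) = (FIRST(α) \ {ε}) ∪ (FOLLOW(N) if α ⇒* ε).

Relevant sets:
  FIRST(T) = { '+', 'c', 'n' }
  FIRST(F) = { '+', 'c', 'n' }

For F:
  PREDICT(F → T) = { '+', 'c', 'n' }
  PREDICT(F → '+' c F) = { '+' }
  PREDICT(F → n ',' F) = { 'n' }
For T:
  PREDICT(T → c) = { 'c' }
  PREDICT(T → F n n) = { '+', 'c', 'n' }

Conflict found: Predict set conflict for F: { '+' }
The grammar is NOT LL(1).

Answer: No. Predict set conflict for F: { '+' }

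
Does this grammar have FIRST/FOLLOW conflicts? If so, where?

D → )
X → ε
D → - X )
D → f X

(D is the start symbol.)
A FIRST/FOLLOW conflict occurs when a non-terminal N has a nullable alternative N → β (β ⇒* ε) and another alternative N → α with FIRST(α) ∩ FOLLOW(N) ≠ ∅: on such a lookahead the parser cannot decide between expanding α and letting N vanish via β.

Nullable non-terminals: X.
X has a nullable alternative but only one production, so nothing to check.

D has no nullable alternative, so no FIRST/FOLLOW check is needed there.

No FIRST/FOLLOW conflicts found.

Answer: No FIRST/FOLLOW conflicts.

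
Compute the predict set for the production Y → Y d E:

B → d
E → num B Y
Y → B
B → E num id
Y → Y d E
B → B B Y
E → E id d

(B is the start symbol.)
{ 'd', 'num' }

PREDICT(Y → Y d E) = (FIRST(RHS) \ {ε}) ∪ (FOLLOW(Y) if ε ∈ FIRST(RHS), i.e. RHS ⇒* ε)
FIRST(Y) = { 'd', 'num' }
FIRST(Y d E) = { 'd', 'num' }
ε ∉ FIRST(Y d E), so FOLLOW(Y) is not added.
PREDICT(Y → Y d E) = { 'd', 'num' }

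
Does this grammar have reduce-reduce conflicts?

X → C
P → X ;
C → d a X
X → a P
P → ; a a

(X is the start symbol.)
No reduce-reduce conflicts

A reduce-reduce conflict occurs when an LR(0) state has two complete items [A → α .] and [B → β .] — both call for a reduction, and with no lookahead the parser cannot choose between them.

Augment with X' → X and build the canonical LR(0) collection (I0 = CLOSURE({[X' → . X]}), then GOTO on every symbol after a dot until no new states appear). It has 13 states:
  I0: { [C → . d a X], [X → . C], [X → . a P], [X' → . X] }  — shift
  I1: { [X → C .] }  — reduce
  I2: { [X' → X .] }  — accept
  I3: { [C → . d a X], [P → . ; a a], [P → . X ;], [X → . C], [X → . a P], [X → a . P] }  — shift
  I4: { [C → d . a X] }  — shift
  I5: { [C → . d a X], [C → d a . X], [X → . C], [X → . a P] }  — shift
  I6: { [C → d a X .] }  — reduce
  I7: { [P → ; . a a] }  — shift
  I8: { [X → a P .] }  — reduce
  I9: { [P → X . ;] }  — shift
  I10: { [P → X ; .] }  — reduce
  I11: { [P → ; a . a] }  — shift
  I12: { [P → ; a a .] }  — reduce

No state contains more than one complete item.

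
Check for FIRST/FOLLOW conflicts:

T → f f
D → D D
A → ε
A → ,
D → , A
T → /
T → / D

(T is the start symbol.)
Nullable non-terminals: A.

A: nullable alternative(s) A → ε; FOLLOW(A) = { $, ',' }
  A → ε: FIRST \ {ε} = { } — this is the only nullable alternative, skip
  A → ,: FIRST \ {ε} = { ',' } — overlaps FOLLOW(A) on { ',' }: CONFLICT

D, T have no nullable alternative, so no FIRST/FOLLOW check is needed there.

So the grammar has 1 FIRST/FOLLOW conflict (marked CONFLICT above).

Answer: Yes. A → ',' with FOLLOW(A) on { ',' }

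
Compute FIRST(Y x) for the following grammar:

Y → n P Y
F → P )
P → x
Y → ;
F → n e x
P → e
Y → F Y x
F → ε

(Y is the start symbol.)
FIRST sets of the non-terminals involved (from the grammar, by fixed-point iteration):
  FIRST(Y) = { ';', 'e', 'n', 'x' }

To compute FIRST(Y x), process the symbols left to right:
Symbol Y is a non-terminal. Add FIRST(Y) \ {ε} = { ';', 'e', 'n', 'x' }
Y is not nullable (ε ∉ FIRST(Y)), so stop here.
FIRST(Y x) = { ';', 'e', 'n', 'x' }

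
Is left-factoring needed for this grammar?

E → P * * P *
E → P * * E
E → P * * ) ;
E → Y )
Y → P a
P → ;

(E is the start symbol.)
Left-factoring is needed when two productions for the same non-terminal
share a common prefix on the right-hand side.

Productions for E:
  E → P * * P *
  E → P * * E
  E → P * * ) ;
  E → Y )

Found common prefix 'P * *' in productions for E

Answer: Yes, E has productions with common prefix 'P * *'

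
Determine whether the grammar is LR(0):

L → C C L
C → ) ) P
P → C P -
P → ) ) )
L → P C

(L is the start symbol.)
A grammar is LR(0) if no state in the canonical LR(0) collection has:
  - both a shift item (dot before a terminal) and a complete item (shift-reduce conflict), or
  - two or more complete items (reduce-reduce conflict; the accept item [L' → L .] counts as a complete item here).

Augment with L' → L and build the canonical LR(0) collection (I0 = CLOSURE({[L' → . L]}), then GOTO on every symbol after a dot until no new states appear). It has 17 states:
  I0: { [C → . ) ) P], [L → . C C L], [L → . P C], [L' → . L], [P → . ) ) )], [P → . C P -] }  — shift
  I1: { [C → ) . ) P], [P → ) . ) )] }  — shift
  I2: { [C → . ) ) P], [L → C . C L], [P → . ) ) )], [P → . C P -], [P → C . P -] }  — shift
  I3: { [L' → L .] }  — accept
  I4: { [C → . ) ) P], [L → P . C] }  — shift
  I5: { [C → ) . ) P] }  — shift
  I6: { [L → P C .] }  — reduce
  I7: { [C → ) ) . P], [C → . ) ) P], [P → . ) ) )], [P → . C P -] }  — shift
  I8: { [C → . ) ) P], [P → . ) ) )], [P → . C P -], [P → C . P -] }  — shift
  I9: { [C → ) ) P .] }  — reduce
  I10: { [P → C P . -] }  — shift
  I11: { [P → C P - .] }  — reduce
  I12: { [C → . ) ) P], [L → . C C L], [L → . P C], [L → C C . L], [P → . ) ) )], [P → . C P -], [P → C . P -] }  — shift
  I13: { [L → C C L .] }  — reduce
  I14: { [C → . ) ) P], [L → P . C], [P → C P . -] }  — shift
  I15: { [C → ) ) . P], [C → . ) ) P], [P → ) ) . )], [P → . ) ) )], [P → . C P -] }  — shift
  I16: { [C → ) . ) P], [P → ) ) ) .], [P → ) . ) )] }  — shift, reduce

Conflict in state I16:
  Shift-reduce conflict between [P → ) ) ) .] and [C → ) . ) P]
So the grammar is NOT LR(0).

Answer: No. Shift-reduce conflict between [P → ) ) ) .] and [C → ) . ) P]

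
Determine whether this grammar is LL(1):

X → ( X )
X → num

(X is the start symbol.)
Yes, the grammar is LL(1).

For X:
  PREDICT(X → '(' X ')') = { '(' }
  PREDICT(X → num) = { 'num' }

All predict sets are disjoint. The grammar IS LL(1).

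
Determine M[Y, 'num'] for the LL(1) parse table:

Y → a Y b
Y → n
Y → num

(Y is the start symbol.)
Y → num

To find M[Y, 'num'], we find productions for Y where 'num' is in the predict set (PREDICT(N → α) = (FIRST(α) \ {ε}) ∪ (FOLLOW(N) if α ⇒* ε)).

Y → a Y b: PREDICT = { 'a' }
Y → n: PREDICT = { 'n' }
Y → num: PREDICT = { 'num' }
  'num' is in predict set, so this production goes in M[Y, 'num']

M[Y, 'num'] = Y → num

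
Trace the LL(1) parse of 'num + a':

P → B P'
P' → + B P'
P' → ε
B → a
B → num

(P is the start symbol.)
Stack is shown with the top on the left.

Stack     Input      Action
---------------------------
P $       num + a $  output P → B P'
B P' $    num + a $  output B → num
num P' $  num + a $  match 'num'
P' $      + a $      output P' → + B P'
+ B P' $  + a $      match '+'
B P' $    a $        output B → a
a P' $    a $        match 'a'
P' $      $          output P' → ε
$         $          accept

The string is accepted.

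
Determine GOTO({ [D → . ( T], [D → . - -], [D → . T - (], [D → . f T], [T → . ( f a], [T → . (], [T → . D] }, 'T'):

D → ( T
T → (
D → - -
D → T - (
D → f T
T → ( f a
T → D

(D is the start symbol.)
{ [D → T . - (] }

GOTO(I, 'T') = CLOSURE({ [A → αX.β] : [A → α.Xβ] ∈ I, X = 'T' })

Items with dot before 'T', with the dot advanced:
  [D → . T - (] → [D → T . - (]
Closure adds nothing (no advanced item has the dot before a non-terminal).

GOTO = { [D → T . - (] }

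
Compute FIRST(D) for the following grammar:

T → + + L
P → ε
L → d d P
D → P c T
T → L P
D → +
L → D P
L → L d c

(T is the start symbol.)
{ '+', 'c' }

To compute FIRST(D), examine every production with D on the left-hand side, reading each right-hand side left to right until a non-nullable symbol is reached.

FIRST sets of the other non-terminals involved (by the same procedure, iterated to a fixed point):
  FIRST(P) = { ε }

From D → P c T:
  - P is a non-terminal: add FIRST(P) \ {ε} = { }
    P is nullable, so continue to the next symbol
  - c is a terminal: add 'c' and stop
From D → +:
  - '+' is a terminal: add '+' and stop

Collecting: FIRST(D) = { '+', 'c' }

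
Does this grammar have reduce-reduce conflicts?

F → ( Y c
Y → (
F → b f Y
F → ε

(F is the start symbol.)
No reduce-reduce conflicts

A reduce-reduce conflict occurs when an LR(0) state has two complete items [A → α .] and [B → β .] — both call for a reduction, and with no lookahead the parser cannot choose between them.

Augment with F' → F and build the canonical LR(0) collection (I0 = CLOSURE({[F' → . F]}), then GOTO on every symbol after a dot until no new states appear). It has 9 states:
  I0: { [F → . ( Y c], [F → . b f Y], [F → .], [F' → . F] }  — shift, reduce
  I1: { [F → ( . Y c], [Y → . (] }  — shift
  I2: { [F' → F .] }  — accept
  I3: { [F → b . f Y] }  — shift
  I4: { [F → b f . Y], [Y → . (] }  — shift
  I5: { [Y → ( .] }  — reduce
  I6: { [F → b f Y .] }  — reduce
  I7: { [F → ( Y . c] }  — shift
  I8: { [F → ( Y c .] }  — reduce

No state contains more than one complete item.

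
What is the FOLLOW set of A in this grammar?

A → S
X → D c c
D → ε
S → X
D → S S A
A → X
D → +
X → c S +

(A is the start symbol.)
{ $, 'c' }

To compute FOLLOW(A), find every occurrence of A on a right-hand side N → α A β: add FIRST(β) \ {ε}, and if β is empty or nullable also add FOLLOW(N). Iterate to a fixed point.

A is the start symbol, so $ ∈ FOLLOW(A).
In D → S S A: A is at the end, add FOLLOW(D)

The FOLLOW sets referred to above (computed the same way, to a fixed point):
  FOLLOW(D) = { 'c' }

Taking the union: FOLLOW(A) = { $, 'c' }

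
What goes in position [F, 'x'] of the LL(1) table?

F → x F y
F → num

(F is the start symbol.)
F → x F y

To find M[F, 'x'], we find productions for F where 'x' is in the predict set (PREDICT(N → α) = (FIRST(α) \ {ε}) ∪ (FOLLOW(N) if α ⇒* ε)).

F → x F y: PREDICT = { 'x' }
  'x' is in predict set, so this production goes in M[F, 'x']
F → num: PREDICT = { 'num' }

M[F, 'x'] = F → x F y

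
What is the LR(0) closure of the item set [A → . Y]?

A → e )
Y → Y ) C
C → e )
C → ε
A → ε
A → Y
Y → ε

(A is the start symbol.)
Start with: [A → . Y]
  [A → . Y] has the dot before Y: add [Y → . Y ) C], [Y → .]
No further items can be added.

CLOSURE = { [A → . Y], [Y → . Y ) C], [Y → .] }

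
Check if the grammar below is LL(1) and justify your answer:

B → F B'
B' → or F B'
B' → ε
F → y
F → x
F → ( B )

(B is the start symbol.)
Yes, the grammar is LL(1).

Relevant sets:
  FOLLOW(B') = { $, ')' }

For B':
  PREDICT(B' → or F B') = { 'or' }
  PREDICT(B' → ε) = { $, ')' }
For F:
  PREDICT(F → y) = { 'y' }
  PREDICT(F → x) = { 'x' }
  PREDICT(F → '(' B ')') = { '(' }
B has a single production, so nothing to check there.

All predict sets are disjoint. The grammar IS LL(1).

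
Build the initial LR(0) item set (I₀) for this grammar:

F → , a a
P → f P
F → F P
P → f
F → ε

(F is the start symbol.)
{ [F → . , a a], [F → . F P], [F → .], [F' → . F] }

First, augment the grammar with F' → F
I₀ = CLOSURE({ [F' → . F] }):
  [F' → . F] has the dot before F: add [F → . , a a], [F → . F P], [F → .]
No further items can be added.

I₀ = { [F → . , a a], [F → . F P], [F → .], [F' → . F] }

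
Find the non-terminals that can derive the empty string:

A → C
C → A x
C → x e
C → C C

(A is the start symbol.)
A non-terminal is nullable if it can derive ε (the empty string): either it has an ε-production, or it has a production whose right-hand side consists entirely of nullable non-terminals.

There are no ε-productions, so no non-terminal can derive ε.
No non-terminals are nullable.

Answer: None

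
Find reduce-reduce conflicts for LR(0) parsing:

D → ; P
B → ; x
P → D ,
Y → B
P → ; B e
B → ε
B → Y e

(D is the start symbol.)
Augment with D' → D and build the canonical LR(0) collection (I0 = CLOSURE({[D' → . D]}), then GOTO on every symbol after a dot until no new states appear). It has 13 states:
  I0: { [D → . ; P], [D' → . D] }  — shift
  I1: { [D → . ; P], [D → ; . P], [P → . ; B e], [P → . D ,] }  — shift
  I2: { [D' → D .] }  — accept
  I3: { [B → . ; x], [B → . Y e], [B → .], [D → . ; P], [D → ; . P], [P → . ; B e], [P → . D ,], [P → ; . B e], [Y → . B] }  — shift, reduce
  I4: { [P → D . ,] }  — shift
  I5: { [D → ; P .] }  — reduce
  I6: { [P → D , .] }  — reduce
  I7: { [B → . ; x], [B → . Y e], [B → .], [B → ; . x], [D → . ; P], [D → ; . P], [P → . ; B e], [P → . D ,], [P → ; . B e], [Y → . B] }  — shift, reduce
  I8: { [P → ; B . e], [Y → B .] }  — shift, reduce
  I9: { [B → Y . e] }  — shift
  I10: { [B → Y e .] }  — reduce
  I11: { [P → ; B e .] }  — reduce
  I12: { [B → ; x .] }  — reduce

No state contains more than one complete item.

Answer: No reduce-reduce conflicts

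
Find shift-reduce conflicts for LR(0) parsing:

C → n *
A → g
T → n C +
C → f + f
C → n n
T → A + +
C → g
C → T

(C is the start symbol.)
A shift-reduce conflict occurs when an LR(0) state has both:
  - a complete (reduce) item [A → α .] (dot at the end), and
  - a shift item [B → β . c γ] (dot before a terminal).

Augment with C' → C and build the canonical LR(0) collection (I0 = CLOSURE({[C' → . C]}), then GOTO on every symbol after a dot until no new states appear). It has 15 states:
  I0: { [A → . g], [C → . T], [C → . f + f], [C → . g], [C → . n *], [C → . n n], [C' → . C], [T → . A + +], [T → . n C +] }  — shift
  I1: { [T → A . + +] }  — shift
  I2: { [C' → C .] }  — accept
  I3: { [C → T .] }  — reduce
  I4: { [C → f . + f] }  — shift
  I5: { [A → g .], [C → g .] }  — 2 reduces
  I6: { [A → . g], [C → . T], [C → . f + f], [C → . g], [C → . n *], [C → . n n], [C → n . *], [C → n . n], [T → . A + +], [T → . n C +], [T → n . C +] }  — shift
  I7: { [C → n * .] }  — reduce
  I8: { [T → n C . +] }  — shift
  I9: { [A → . g], [C → . T], [C → . f + f], [C → . g], [C → . n *], [C → . n n], [C → n . *], [C → n . n], [C → n n .], [T → . A + +], [T → . n C +], [T → n . C +] }  — shift, reduce
  I10: { [T → n C + .] }  — reduce
  I11: { [C → f + . f] }  — shift
  I12: { [C → f + f .] }  — reduce
  I13: { [T → A + . +] }  — shift
  I14: { [T → A + + .] }  — reduce

I9 contains reduce item [C → n n .] and shift items [A → . g], [C → . f + f], [C → . g], [C → . n *], [C → n . *], [C → . n n], [C → n . n], [T → . n C +] — shift-reduce conflict.

Answer: Yes — I9: [C → n n .] vs [A → . g]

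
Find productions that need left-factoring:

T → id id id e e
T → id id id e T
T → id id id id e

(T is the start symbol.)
Yes, T has productions with common prefix 'id id id'

Left-factoring is needed when two productions for the same non-terminal
share a common prefix on the right-hand side.

Productions for T:
  T → id id id e e
  T → id id id e T
  T → id id id id e

Found common prefix 'id id id' in productions for T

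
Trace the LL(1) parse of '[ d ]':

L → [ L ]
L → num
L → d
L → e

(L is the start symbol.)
LL(1) parsing maintains a stack (initially the start symbol over $) and the input. At each step: if the stack top is a terminal, match it against the current input token; if it is a non-terminal N, replace it with the RHS of M[N, lookahead] (the unique production whose predict set contains the lookahead).

Stack is shown with the top on the left.

Stack    Input    Action
------------------------
L $      [ d ] $  output L → [ L ]
[ L ] $  [ d ] $  match '['
L ] $    d ] $    output L → d
d ] $    d ] $    match 'd'
] $      ] $      match ']'
$        $        accept

The string is accepted.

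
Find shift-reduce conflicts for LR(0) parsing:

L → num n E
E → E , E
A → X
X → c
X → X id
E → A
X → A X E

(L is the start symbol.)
A shift-reduce conflict occurs when an LR(0) state has both:
  - a complete (reduce) item [A → α .] (dot at the end), and
  - a shift item [B → β . c γ] (dot before a terminal).

Augment with L' → L and build the canonical LR(0) collection (I0 = CLOSURE({[L' → . L]}), then GOTO on every symbol after a dot until no new states appear). It has 14 states:
  I0: { [L → . num n E], [L' → . L] }  — shift
  I1: { [L' → L .] }  — accept
  I2: { [L → num . n E] }  — shift
  I3: { [A → . X], [E → . A], [E → . E , E], [L → num n . E], [X → . A X E], [X → . X id], [X → . c] }  — shift
  I4: { [A → . X], [E → A .], [X → . A X E], [X → . X id], [X → . c], [X → A . X E] }  — shift, reduce
  I5: { [E → E . , E], [L → num n E .] }  — shift, reduce
  I6: { [A → X .], [X → X . id] }  — shift, reduce
  I7: { [X → c .] }  — reduce
  I8: { [X → X id .] }  — reduce
  I9: { [A → . X], [E → . A], [E → . E , E], [E → E , . E], [X → . A X E], [X → . X id], [X → . c] }  — shift
  I10: { [E → E , E .], [E → E . , E] }  — shift, reduce
  I11: { [A → . X], [X → . A X E], [X → . X id], [X → . c], [X → A . X E] }  — shift
  I12: { [A → . X], [A → X .], [E → . A], [E → . E , E], [X → . A X E], [X → . X id], [X → . c], [X → A X . E], [X → X . id] }  — shift, reduce
  I13: { [E → E . , E], [X → A X E .] }  — shift, reduce

I4 contains reduce item [E → A .] and shift item [X → . c] — shift-reduce conflict.
I5 contains reduce item [L → num n E .] and shift item [E → E . , E] — shift-reduce conflict.
I6 contains reduce item [A → X .] and shift item [X → X . id] — shift-reduce conflict.
I10 contains reduce item [E → E , E .] and shift item [E → E . , E] — shift-reduce conflict.
I12 contains reduce item [A → X .] and shift items [X → X . id], [X → . c] — shift-reduce conflict.
I13 contains reduce item [X → A X E .] and shift item [E → E . , E] — shift-reduce conflict.

Answer: Yes — I4: [E → A .] vs [X → . c]; I5: [L → num n E .] vs [E → E . , E]; I6: [A → X .] vs [X → X . id]; I10: [E → E , E .] vs [E → E . , E]; I12: [A → X .] vs [X → X . id]; I13: [X → A X E .] vs [E → E . , E]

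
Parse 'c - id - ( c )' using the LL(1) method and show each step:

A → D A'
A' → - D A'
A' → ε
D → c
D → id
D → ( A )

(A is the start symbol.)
Stack is shown with the top on the left.

Stack        Input             Action
-------------------------------------
A $          c - id - ( c ) $  output A → D A'
D A' $       c - id - ( c ) $  output D → c
c A' $       c - id - ( c ) $  match 'c'
A' $         - id - ( c ) $    output A' → - D A'
- D A' $     - id - ( c ) $    match '-'
D A' $       id - ( c ) $      output D → id
id A' $      id - ( c ) $      match 'id'
A' $         - ( c ) $         output A' → - D A'
- D A' $     - ( c ) $         match '-'
D A' $       ( c ) $           output D → ( A )
( A ) A' $   ( c ) $           match '('
A ) A' $     c ) $             output A → D A'
D A' ) A' $  c ) $             output D → c
c A' ) A' $  c ) $             match 'c'
A' ) A' $    ) $               output A' → ε
) A' $       ) $               match ')'
A' $         $                 output A' → ε
$            $                 accept

The string is accepted.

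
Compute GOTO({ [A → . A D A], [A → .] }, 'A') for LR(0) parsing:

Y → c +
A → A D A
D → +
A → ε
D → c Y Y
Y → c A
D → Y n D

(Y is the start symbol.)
{ [A → A . D A], [D → . +], [D → . Y n D], [D → . c Y Y], [Y → . c +], [Y → . c A] }

GOTO(I, 'A') = CLOSURE({ [A → αX.β] : [A → α.Xβ] ∈ I, X = 'A' })

Items with dot before 'A', with the dot advanced:
  [A → . A D A] → [A → A . D A]
Closure of the advanced items:
  [A → A . D A] has the dot before D: add [D → . +], [D → . c Y Y], [D → . Y n D]
  [D → . Y n D] has the dot before Y: add [Y → . c +], [Y → . c A]

GOTO = { [A → A . D A], [D → . +], [D → . Y n D], [D → . c Y Y], [Y → . c +], [Y → . c A] }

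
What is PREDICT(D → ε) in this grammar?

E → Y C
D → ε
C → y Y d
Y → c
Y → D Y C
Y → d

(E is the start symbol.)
PREDICT(D → ε) = (FIRST(RHS) \ {ε}) ∪ (FOLLOW(D) if ε ∈ FIRST(RHS), i.e. RHS ⇒* ε)
The right-hand side is ε (FIRST(ε) = { ε }), so the predict set is FOLLOW(D) = { 'c', 'd' }
PREDICT(D → ε) = { 'c', 'd' }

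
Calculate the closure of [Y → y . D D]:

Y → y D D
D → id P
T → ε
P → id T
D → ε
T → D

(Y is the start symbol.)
{ [D → . id P], [D → .], [Y → y . D D] }

To compute CLOSURE, for each item [A → α.Bβ] where B is a non-terminal, add [B → .γ] for all productions B → γ; repeat for the newly added items until nothing changes.

Start with: [Y → y . D D]
  [Y → y . D D] has the dot before D: add [D → . id P], [D → .]
No further items can be added.

CLOSURE = { [D → . id P], [D → .], [Y → y . D D] }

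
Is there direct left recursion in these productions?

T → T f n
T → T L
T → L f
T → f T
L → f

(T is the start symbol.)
T → T f n: LEFT RECURSIVE (starts with T)
T → T L: LEFT RECURSIVE (starts with T)
T → L f: starts with L
T → f T: starts with f
L → f: starts with f

The grammar has direct left recursion on: T.

Answer: Yes, T is left-recursive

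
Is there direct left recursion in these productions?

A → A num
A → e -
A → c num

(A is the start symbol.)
Yes, A is left-recursive

Direct left recursion occurs when N → N α for some non-terminal N (the right-hand side begins with the left-hand side itself).

A → A num: LEFT RECURSIVE (starts with A)
A → e -: starts with e
A → c num: starts with c

The grammar has direct left recursion on: A.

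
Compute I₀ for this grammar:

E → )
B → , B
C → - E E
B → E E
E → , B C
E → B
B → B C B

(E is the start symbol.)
{ [B → . , B], [B → . B C B], [B → . E E], [E → . )], [E → . , B C], [E → . B], [E' → . E] }

First, augment the grammar with E' → E
I₀ = CLOSURE({ [E' → . E] }):
  [E' → . E] has the dot before E: add [E → . )], [E → . , B C], [E → . B]
  [E → . B] has the dot before B: add [B → . , B], [B → . E E], [B → . B C B]
No further items can be added.

I₀ = { [B → . , B], [B → . B C B], [B → . E E], [E → . )], [E → . , B C], [E → . B], [E' → . E] }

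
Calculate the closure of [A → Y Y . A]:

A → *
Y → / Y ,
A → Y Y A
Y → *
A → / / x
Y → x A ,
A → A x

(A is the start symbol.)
{ [A → . *], [A → . / / x], [A → . A x], [A → . Y Y A], [A → Y Y . A], [Y → . *], [Y → . / Y ,], [Y → . x A ,] }

Start with: [A → Y Y . A]
  [A → Y Y . A] has the dot before A: add [A → . *], [A → . Y Y A], [A → . / / x], [A → . A x]
  [A → . Y Y A] has the dot before Y: add [Y → . / Y ,], [Y → . *], [Y → . x A ,]
No further items can be added.

CLOSURE = { [A → . *], [A → . / / x], [A → . A x], [A → . Y Y A], [A → Y Y . A], [Y → . *], [Y → . / Y ,], [Y → . x A ,] }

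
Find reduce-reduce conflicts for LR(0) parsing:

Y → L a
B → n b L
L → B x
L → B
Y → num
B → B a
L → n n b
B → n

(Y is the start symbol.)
A reduce-reduce conflict occurs when an LR(0) state has two complete items [A → α .] and [B → β .] — both call for a reduction, and with no lookahead the parser cannot choose between them.

Augment with Y' → Y and build the canonical LR(0) collection (I0 = CLOSURE({[Y' → . Y]}), then GOTO on every symbol after a dot until no new states appear). It has 13 states:
  I0: { [B → . B a], [B → . n b L], [B → . n], [L → . B x], [L → . B], [L → . n n b], [Y → . L a], [Y → . num], [Y' → . Y] }  — shift
  I1: { [B → B . a], [L → B . x], [L → B .] }  — shift, reduce
  I2: { [Y → L . a] }  — shift
  I3: { [Y' → Y .] }  — accept
  I4: { [B → n . b L], [B → n .], [L → n . n b] }  — shift, reduce
  I5: { [Y → num .] }  — reduce
  I6: { [B → . B a], [B → . n b L], [B → . n], [B → n b . L], [L → . B x], [L → . B], [L → . n n b] }  — shift
  I7: { [L → n n . b] }  — shift
  I8: { [L → n n b .] }  — reduce
  I9: { [B → n b L .] }  — reduce
  I10: { [Y → L a .] }  — reduce
  I11: { [B → B a .] }  — reduce
  I12: { [L → B x .] }  — reduce

No state contains more than one complete item.

Answer: No reduce-reduce conflicts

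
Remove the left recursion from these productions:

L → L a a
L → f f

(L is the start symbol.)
L is directly left-recursive. The standard transformation for
  A → A α₁ | ... | A α_m | β₁ | ... | β_n
is
  A  → β₁ A' | ... | β_n A'
  A' → α₁ A' | ... | α_m A' | ε

L → f f becomes L → f f L'
L → L a a becomes L' → a a L'
Add L' → ε

Resulting grammar:
L → f f L'
L' → a a L'
L' → ε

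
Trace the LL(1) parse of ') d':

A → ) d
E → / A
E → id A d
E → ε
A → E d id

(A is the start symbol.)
Stack is shown with the top on the left.

Stack  Input  Action
--------------------
A $    ) d $  output A → ) d
) d $  ) d $  match ')'
d $    d $    match 'd'
$      $      accept

The string is accepted.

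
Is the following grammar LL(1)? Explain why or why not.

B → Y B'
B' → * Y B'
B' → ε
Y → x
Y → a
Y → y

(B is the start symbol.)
A grammar is LL(1) if for each non-terminal N with multiple productions, the predict sets of those productions are pairwise disjoint, where PREDICT(N → α) = (FIRST(α) \ {ε}) ∪ (FOLLOW(N) if α ⇒* ε).

Relevant sets:
  FOLLOW(B') = { $ }

For B':
  PREDICT(B' → '*' Y B') = { '*' }
  PREDICT(B' → ε) = { $ }
For Y:
  PREDICT(Y → x) = { 'x' }
  PREDICT(Y → a) = { 'a' }
  PREDICT(Y → y) = { 'y' }
B has a single production, so nothing to check there.

All predict sets are disjoint. The grammar IS LL(1).

Answer: Yes, the grammar is LL(1).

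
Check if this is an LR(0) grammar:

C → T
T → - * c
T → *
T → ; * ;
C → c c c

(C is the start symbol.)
Yes, the grammar is LR(0)

Augment with C' → C and build the canonical LR(0) collection (I0 = CLOSURE({[C' → . C]}), then GOTO on every symbol after a dot until no new states appear). It has 13 states:
  I0: { [C → . T], [C → . c c c], [C' → . C], [T → . *], [T → . - * c], [T → . ; * ;] }  — shift
  I1: { [T → * .] }  — reduce
  I2: { [T → - . * c] }  — shift
  I3: { [T → ; . * ;] }  — shift
  I4: { [C' → C .] }  — accept
  I5: { [C → T .] }  — reduce
  I6: { [C → c . c c] }  — shift
  I7: { [C → c c . c] }  — shift
  I8: { [C → c c c .] }  — reduce
  I9: { [T → ; * . ;] }  — shift
  I10: { [T → ; * ; .] }  — reduce
  I11: { [T → - * . c] }  — shift
  I12: { [T → - * c .] }  — reduce

Every state is either a pure shift/goto state or contains exactly one complete item and nothing to shift — no conflicts. The grammar is LR(0).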